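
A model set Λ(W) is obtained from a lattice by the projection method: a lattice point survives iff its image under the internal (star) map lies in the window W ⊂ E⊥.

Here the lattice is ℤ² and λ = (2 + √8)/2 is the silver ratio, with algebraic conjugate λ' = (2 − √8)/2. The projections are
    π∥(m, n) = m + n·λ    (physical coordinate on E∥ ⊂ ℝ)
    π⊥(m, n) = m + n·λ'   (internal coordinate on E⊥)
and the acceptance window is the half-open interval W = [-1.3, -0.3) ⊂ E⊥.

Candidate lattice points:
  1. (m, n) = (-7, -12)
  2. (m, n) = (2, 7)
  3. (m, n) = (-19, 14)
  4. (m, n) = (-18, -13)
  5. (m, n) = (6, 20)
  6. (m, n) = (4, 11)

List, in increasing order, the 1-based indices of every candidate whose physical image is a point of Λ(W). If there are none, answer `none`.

λ' = (2−√8)/2 ≈ -0.414214.
#1 (-7,-12): internal coord -7 + (-12)·λ' = -2.029437; -2.029437 ∉ [-1.3, -0.3) → out
#2 (2,7): internal coord 2 + (7)·λ' = -0.899495; -0.899495 ∈ [-1.3, -0.3) → IN Λ
#3 (-19,14): internal coord -19 + (14)·λ' = -24.798990; -24.798990 ∉ [-1.3, -0.3) → out
#4 (-18,-13): internal coord -18 + (-13)·λ' = -12.615224; -12.615224 ∉ [-1.3, -0.3) → out
#5 (6,20): internal coord 6 + (20)·λ' = -2.284271; -2.284271 ∉ [-1.3, -0.3) → out
#6 (4,11): internal coord 4 + (11)·λ' = -0.556349; -0.556349 ∈ [-1.3, -0.3) → IN Λ

2, 6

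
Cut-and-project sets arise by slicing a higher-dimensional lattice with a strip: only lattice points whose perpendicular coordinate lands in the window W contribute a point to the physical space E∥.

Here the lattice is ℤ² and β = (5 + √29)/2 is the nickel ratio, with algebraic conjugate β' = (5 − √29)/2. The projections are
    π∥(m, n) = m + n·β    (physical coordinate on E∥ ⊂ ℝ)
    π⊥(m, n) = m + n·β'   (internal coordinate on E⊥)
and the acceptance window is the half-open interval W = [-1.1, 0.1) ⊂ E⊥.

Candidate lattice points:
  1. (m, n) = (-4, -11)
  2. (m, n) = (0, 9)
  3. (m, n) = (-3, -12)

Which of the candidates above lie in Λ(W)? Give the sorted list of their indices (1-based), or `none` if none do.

Numerically β ≈ 5.1926 and β' = −1/β ≈ -0.1926.
#1 (-4,-11): internal coord -4 + (-11)·β' = -1.8816; -1.8816 ∉ [-1.1, 0.1) → out
#2 (0,9): internal coord 0 + (9)·β' = -1.7332; -1.7332 ∉ [-1.1, 0.1) → out
#3 (-3,-12): internal coord -3 + (-12)·β' = -0.6890; -0.6890 ∈ [-1.1, 0.1) → IN Λ

3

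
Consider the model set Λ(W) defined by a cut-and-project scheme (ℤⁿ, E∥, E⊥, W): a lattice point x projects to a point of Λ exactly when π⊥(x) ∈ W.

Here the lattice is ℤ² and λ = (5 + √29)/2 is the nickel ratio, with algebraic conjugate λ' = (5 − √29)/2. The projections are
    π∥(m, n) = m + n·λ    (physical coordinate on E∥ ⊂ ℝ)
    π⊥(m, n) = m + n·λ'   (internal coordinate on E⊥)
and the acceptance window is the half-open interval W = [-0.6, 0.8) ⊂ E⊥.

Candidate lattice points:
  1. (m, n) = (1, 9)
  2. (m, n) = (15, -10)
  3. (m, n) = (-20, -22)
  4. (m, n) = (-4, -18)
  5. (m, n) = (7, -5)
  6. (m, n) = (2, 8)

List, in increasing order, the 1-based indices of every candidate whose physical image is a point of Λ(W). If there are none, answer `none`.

4, 6

λ' = (5−√29)/2 ≈ -0.1926.
#1 (1,9): internal coord 1 + (9)·λ' = -0.7332; -0.7332 ∉ [-0.6, 0.8) → out
#2 (15,-10): internal coord 15 + (-10)·λ' = +16.9258; +16.9258 ∉ [-0.6, 0.8) → out
#3 (-20,-22): internal coord -20 + (-22)·λ' = -15.7632; -15.7632 ∉ [-0.6, 0.8) → out
#4 (-4,-18): internal coord -4 + (-18)·λ' = -0.5335; -0.5335 ∈ [-0.6, 0.8) → IN Λ
#5 (7,-5): internal coord 7 + (-5)·λ' = +7.9629; +7.9629 ∉ [-0.6, 0.8) → out
#6 (2,8): internal coord 2 + (8)·λ' = +0.4593; +0.4593 ∈ [-0.6, 0.8) → IN Λ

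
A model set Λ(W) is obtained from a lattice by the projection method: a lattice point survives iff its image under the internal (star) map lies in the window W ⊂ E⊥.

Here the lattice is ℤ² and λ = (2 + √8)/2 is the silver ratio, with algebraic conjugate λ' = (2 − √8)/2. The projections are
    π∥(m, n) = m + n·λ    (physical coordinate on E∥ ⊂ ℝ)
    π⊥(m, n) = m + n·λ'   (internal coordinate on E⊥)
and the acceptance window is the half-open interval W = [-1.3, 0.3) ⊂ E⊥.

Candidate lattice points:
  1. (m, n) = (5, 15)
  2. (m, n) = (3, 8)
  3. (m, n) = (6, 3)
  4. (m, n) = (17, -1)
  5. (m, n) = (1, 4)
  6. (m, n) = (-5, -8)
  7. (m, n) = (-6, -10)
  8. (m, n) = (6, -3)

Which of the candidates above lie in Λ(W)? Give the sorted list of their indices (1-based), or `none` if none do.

1, 2, 5

Compute λ' = (2−√8)/2 = -0.4142, so π⊥(m,n) = m -0.4142·n.
[1] lift (5,15): star map gives -1.2132; window check -1.3 ≤ -1.2132 < 0.3 is true → IN Λ
[2] lift (3,8): star map gives -0.3137; window check -1.3 ≤ -0.3137 < 0.3 is true → IN Λ
[3] lift (6,3): star map gives 4.7574; window check -1.3 ≤ 4.7574 < 0.3 is false → out
[4] lift (17,-1): star map gives 17.4142; window check -1.3 ≤ 17.4142 < 0.3 is false → out
[5] lift (1,4): star map gives -0.6569; window check -1.3 ≤ -0.6569 < 0.3 is true → IN Λ
[6] lift (-5,-8): star map gives -1.6863; window check -1.3 ≤ -1.6863 < 0.3 is false → out
[7] lift (-6,-10): star map gives -1.8579; window check -1.3 ≤ -1.8579 < 0.3 is false → out
[8] lift (6,-3): star map gives 7.2426; window check -1.3 ≤ 7.2426 < 0.3 is false → out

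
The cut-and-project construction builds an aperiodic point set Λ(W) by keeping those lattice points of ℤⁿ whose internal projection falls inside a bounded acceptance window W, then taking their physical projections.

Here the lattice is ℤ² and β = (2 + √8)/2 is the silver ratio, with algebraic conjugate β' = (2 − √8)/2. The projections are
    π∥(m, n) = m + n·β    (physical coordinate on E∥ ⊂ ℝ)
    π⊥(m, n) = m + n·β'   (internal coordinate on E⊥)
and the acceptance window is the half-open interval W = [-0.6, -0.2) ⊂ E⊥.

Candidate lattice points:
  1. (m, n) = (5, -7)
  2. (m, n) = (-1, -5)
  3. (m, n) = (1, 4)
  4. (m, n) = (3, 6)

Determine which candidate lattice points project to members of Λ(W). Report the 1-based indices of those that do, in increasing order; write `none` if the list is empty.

Numerically β ≈ 2.414214 and β' = −1/β ≈ -0.414214.
#1 (5,-7): internal coord 5 + (-7)·β' = +7.899495; +7.899495 ∉ [-0.6, -0.2) → out
#2 (-1,-5): internal coord -1 + (-5)·β' = +1.071068; +1.071068 ∉ [-0.6, -0.2) → out
#3 (1,4): internal coord 1 + (4)·β' = -0.656854; -0.656854 ∉ [-0.6, -0.2) → out
#4 (3,6): internal coord 3 + (6)·β' = +0.514719; +0.514719 ∉ [-0.6, -0.2) → out

none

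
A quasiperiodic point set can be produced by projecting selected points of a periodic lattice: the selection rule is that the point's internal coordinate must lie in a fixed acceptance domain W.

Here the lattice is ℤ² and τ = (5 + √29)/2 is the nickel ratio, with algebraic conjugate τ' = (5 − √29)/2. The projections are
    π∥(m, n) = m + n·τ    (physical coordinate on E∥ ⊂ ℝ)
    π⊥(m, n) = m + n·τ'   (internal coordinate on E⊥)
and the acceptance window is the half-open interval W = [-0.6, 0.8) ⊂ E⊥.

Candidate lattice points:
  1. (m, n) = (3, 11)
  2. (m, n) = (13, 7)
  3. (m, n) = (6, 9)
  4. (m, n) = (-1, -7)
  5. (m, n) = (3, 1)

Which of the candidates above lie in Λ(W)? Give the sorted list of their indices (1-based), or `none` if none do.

4

Compute τ' = (5−√29)/2 = -0.19258, so π⊥(m,n) = m -0.19258·n.
#1 (3,11): internal coord 3 + (11)·τ' = +0.88159; +0.88159 ∉ [-0.6, 0.8) → out
#2 (13,7): internal coord 13 + (7)·τ' = +11.65192; +11.65192 ∉ [-0.6, 0.8) → out
#3 (6,9): internal coord 6 + (9)·τ' = +4.26676; +4.26676 ∉ [-0.6, 0.8) → out
#4 (-1,-7): internal coord -1 + (-7)·τ' = +0.34808; +0.34808 ∈ [-0.6, 0.8) → IN Λ
#5 (3,1): internal coord 3 + (1)·τ' = +2.80742; +2.80742 ∉ [-0.6, 0.8) → out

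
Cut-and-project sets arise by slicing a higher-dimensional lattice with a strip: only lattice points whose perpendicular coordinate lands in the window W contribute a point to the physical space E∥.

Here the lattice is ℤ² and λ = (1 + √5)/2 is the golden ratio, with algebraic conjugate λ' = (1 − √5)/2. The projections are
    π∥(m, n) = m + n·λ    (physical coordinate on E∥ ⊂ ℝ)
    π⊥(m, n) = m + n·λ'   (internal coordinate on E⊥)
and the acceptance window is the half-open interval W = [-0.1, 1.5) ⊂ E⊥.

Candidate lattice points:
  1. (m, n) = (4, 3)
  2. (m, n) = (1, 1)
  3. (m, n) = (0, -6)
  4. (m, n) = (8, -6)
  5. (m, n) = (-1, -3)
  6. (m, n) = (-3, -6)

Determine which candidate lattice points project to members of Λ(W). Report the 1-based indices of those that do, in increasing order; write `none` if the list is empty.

2, 5, 6

Numerically λ ≈ 1.6180 and λ' = −1/λ ≈ -0.6180.
candidate 1: (m,n)=(4,3) → π∥ = 4+3·λ ≈ 8.8541, π⊥ = 4+3·λ' ≈ 2.1459 ∉ [-0.1, 1.5) ⇒ out
candidate 2: (m,n)=(1,1) → π∥ = 1+1·λ ≈ 2.6180, π⊥ = 1+1·λ' ≈ 0.3820 ∈ [-0.1, 1.5) ⇒ IN Λ
candidate 3: (m,n)=(0,-6) → π∥ = 0-6·λ ≈ -9.7082, π⊥ = 0-6·λ' ≈ 3.7082 ∉ [-0.1, 1.5) ⇒ out
candidate 4: (m,n)=(8,-6) → π∥ = 8-6·λ ≈ -1.7082, π⊥ = 8-6·λ' ≈ 11.7082 ∉ [-0.1, 1.5) ⇒ out
candidate 5: (m,n)=(-1,-3) → π∥ = -1-3·λ ≈ -5.8541, π⊥ = -1-3·λ' ≈ 0.8541 ∈ [-0.1, 1.5) ⇒ IN Λ
candidate 6: (m,n)=(-3,-6) → π∥ = -3-6·λ ≈ -12.7082, π⊥ = -3-6·λ' ≈ 0.7082 ∈ [-0.1, 1.5) ⇒ IN Λ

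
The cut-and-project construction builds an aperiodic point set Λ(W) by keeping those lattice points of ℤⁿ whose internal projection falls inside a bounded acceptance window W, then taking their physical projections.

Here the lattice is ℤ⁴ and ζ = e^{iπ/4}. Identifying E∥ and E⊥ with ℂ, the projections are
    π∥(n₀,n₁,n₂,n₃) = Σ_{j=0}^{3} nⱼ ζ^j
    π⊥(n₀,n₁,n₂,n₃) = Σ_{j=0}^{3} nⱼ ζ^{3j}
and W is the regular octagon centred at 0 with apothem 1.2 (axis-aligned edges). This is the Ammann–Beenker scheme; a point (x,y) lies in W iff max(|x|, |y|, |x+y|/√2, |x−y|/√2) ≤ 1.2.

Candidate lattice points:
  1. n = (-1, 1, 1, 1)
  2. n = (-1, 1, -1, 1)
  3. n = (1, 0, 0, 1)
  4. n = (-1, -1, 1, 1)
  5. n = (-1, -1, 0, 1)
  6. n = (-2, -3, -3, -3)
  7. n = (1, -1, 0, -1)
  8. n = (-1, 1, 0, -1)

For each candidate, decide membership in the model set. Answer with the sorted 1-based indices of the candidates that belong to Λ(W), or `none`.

π⊥(n) = n₀ + n₁ζ³ + n₂ζ⁶ + n₃ζ⁹ where ζ = e^{iπ/4}.
#1 (-1, 1, 1, 1): internal (-1.00000, 0.41421); octagon support 1.00000 vs apothem 1.2 → ∈ W
#2 (-1, 1, -1, 1): internal (-1.00000, 2.41421); octagon support 2.41421 vs apothem 1.2 → ∉ W
#3 (1, 0, 0, 1): internal (1.70711, 0.70711); octagon support 1.70711 vs apothem 1.2 → ∉ W
#4 (-1, -1, 1, 1): internal (0.41421, -1.00000); octagon support 1.00000 vs apothem 1.2 → ∈ W
#5 (-1, -1, 0, 1): internal (0.41421, 0.00000); octagon support 0.41421 vs apothem 1.2 → ∈ W
#6 (-2, -3, -3, -3): internal (-2.00000, -1.24264); octagon support 2.29289 vs apothem 1.2 → ∉ W
#7 (1, -1, 0, -1): internal (1.00000, -1.41421); octagon support 1.70711 vs apothem 1.2 → ∉ W
#8 (-1, 1, 0, -1): internal (-2.41421, 0.00000); octagon support 2.41421 vs apothem 1.2 → ∉ W

1, 4, 5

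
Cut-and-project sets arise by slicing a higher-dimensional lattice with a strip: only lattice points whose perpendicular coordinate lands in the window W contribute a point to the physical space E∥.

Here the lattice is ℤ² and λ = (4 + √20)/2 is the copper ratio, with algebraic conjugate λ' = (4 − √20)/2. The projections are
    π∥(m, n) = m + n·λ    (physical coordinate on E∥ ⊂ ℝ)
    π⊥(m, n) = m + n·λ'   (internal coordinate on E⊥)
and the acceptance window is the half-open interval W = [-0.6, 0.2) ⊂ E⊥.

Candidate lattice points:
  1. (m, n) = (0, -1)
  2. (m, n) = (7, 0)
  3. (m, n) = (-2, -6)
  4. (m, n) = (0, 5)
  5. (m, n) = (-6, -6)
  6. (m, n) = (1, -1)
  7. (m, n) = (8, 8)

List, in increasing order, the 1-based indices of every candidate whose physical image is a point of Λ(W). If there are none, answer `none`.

λ' = (4−√20)/2 ≈ -0.23607.
[1] lift (0,-1): star map gives 0.23607; window check -0.6 ≤ 0.23607 < 0.2 is false → out
[2] lift (7,0): star map gives 7.00000; window check -0.6 ≤ 7.00000 < 0.2 is false → out
[3] lift (-2,-6): star map gives -0.58359; window check -0.6 ≤ -0.58359 < 0.2 is true → IN Λ
[4] lift (0,5): star map gives -1.18034; window check -0.6 ≤ -1.18034 < 0.2 is false → out
[5] lift (-6,-6): star map gives -4.58359; window check -0.6 ≤ -4.58359 < 0.2 is false → out
[6] lift (1,-1): star map gives 1.23607; window check -0.6 ≤ 1.23607 < 0.2 is false → out
[7] lift (8,8): star map gives 6.11146; window check -0.6 ≤ 6.11146 < 0.2 is false → out

3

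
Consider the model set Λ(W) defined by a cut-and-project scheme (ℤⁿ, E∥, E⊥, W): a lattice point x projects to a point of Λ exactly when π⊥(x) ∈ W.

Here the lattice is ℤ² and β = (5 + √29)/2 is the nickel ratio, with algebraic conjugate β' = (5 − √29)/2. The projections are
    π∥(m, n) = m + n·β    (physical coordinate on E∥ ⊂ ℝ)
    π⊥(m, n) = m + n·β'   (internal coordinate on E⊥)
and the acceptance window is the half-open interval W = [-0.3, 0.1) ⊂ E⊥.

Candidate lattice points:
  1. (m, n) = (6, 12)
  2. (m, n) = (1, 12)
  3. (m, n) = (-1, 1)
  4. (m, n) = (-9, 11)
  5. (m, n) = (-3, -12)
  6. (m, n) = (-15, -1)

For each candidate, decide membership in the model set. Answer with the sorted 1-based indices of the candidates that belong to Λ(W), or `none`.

none

Compute β' = (5−√29)/2 = -0.1926, so π⊥(m,n) = m -0.1926·n.
candidate 1: (m,n)=(6,12) → π∥ = 6+12·β ≈ 68.3110, π⊥ = 6+12·β' ≈ 3.6890 ∉ [-0.3, 0.1) ⇒ out
candidate 2: (m,n)=(1,12) → π∥ = 1+12·β ≈ 63.3110, π⊥ = 1+12·β' ≈ -1.3110 ∉ [-0.3, 0.1) ⇒ out
candidate 3: (m,n)=(-1,1) → π∥ = -1+1·β ≈ 4.1926, π⊥ = -1+1·β' ≈ -1.1926 ∉ [-0.3, 0.1) ⇒ out
candidate 4: (m,n)=(-9,11) → π∥ = -9+11·β ≈ 48.1184, π⊥ = -9+11·β' ≈ -11.1184 ∉ [-0.3, 0.1) ⇒ out
candidate 5: (m,n)=(-3,-12) → π∥ = -3-12·β ≈ -65.3110, π⊥ = -3-12·β' ≈ -0.6890 ∉ [-0.3, 0.1) ⇒ out
candidate 6: (m,n)=(-15,-1) → π∥ = -15-1·β ≈ -20.1926, π⊥ = -15-1·β' ≈ -14.8074 ∉ [-0.3, 0.1) ⇒ out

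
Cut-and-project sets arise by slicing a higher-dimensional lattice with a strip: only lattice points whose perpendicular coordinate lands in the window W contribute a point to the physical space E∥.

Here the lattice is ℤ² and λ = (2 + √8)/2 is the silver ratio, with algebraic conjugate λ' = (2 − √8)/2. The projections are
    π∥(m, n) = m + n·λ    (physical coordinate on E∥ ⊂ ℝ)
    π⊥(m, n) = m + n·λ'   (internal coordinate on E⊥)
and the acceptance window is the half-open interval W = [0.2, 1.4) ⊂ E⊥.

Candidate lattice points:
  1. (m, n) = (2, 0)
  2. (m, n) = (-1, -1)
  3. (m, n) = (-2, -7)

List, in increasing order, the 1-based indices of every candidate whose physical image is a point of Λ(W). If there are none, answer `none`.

3

Numerically λ ≈ 2.414214 and λ' = −1/λ ≈ -0.414214.
candidate 1: (m,n)=(2,0) → π∥ = 2+0·λ ≈ 2.000000, π⊥ = 2+0·λ' ≈ 2.000000 ∉ [0.2, 1.4) ⇒ out
candidate 2: (m,n)=(-1,-1) → π∥ = -1-1·λ ≈ -3.414214, π⊥ = -1-1·λ' ≈ -0.585786 ∉ [0.2, 1.4) ⇒ out
candidate 3: (m,n)=(-2,-7) → π∥ = -2-7·λ ≈ -18.899495, π⊥ = -2-7·λ' ≈ 0.899495 ∈ [0.2, 1.4) ⇒ IN Λ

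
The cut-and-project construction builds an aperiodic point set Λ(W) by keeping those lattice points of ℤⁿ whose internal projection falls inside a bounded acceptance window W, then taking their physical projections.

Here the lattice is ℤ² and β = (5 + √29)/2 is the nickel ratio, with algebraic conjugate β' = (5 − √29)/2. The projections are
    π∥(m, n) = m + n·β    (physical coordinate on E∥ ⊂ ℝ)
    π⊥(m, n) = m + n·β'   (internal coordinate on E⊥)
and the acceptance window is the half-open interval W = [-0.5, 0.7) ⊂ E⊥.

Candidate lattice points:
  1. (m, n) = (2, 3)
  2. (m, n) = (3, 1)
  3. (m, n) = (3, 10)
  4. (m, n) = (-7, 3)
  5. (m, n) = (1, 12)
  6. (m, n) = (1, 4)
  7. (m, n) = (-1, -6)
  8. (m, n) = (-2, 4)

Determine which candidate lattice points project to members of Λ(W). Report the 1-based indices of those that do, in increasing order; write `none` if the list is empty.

β' = (5−√29)/2 ≈ -0.1926.
#1 (2,3): internal coord 2 + (3)·β' = +1.4223; +1.4223 ∉ [-0.5, 0.7) → out
#2 (3,1): internal coord 3 + (1)·β' = +2.8074; +2.8074 ∉ [-0.5, 0.7) → out
#3 (3,10): internal coord 3 + (10)·β' = +1.0742; +1.0742 ∉ [-0.5, 0.7) → out
#4 (-7,3): internal coord -7 + (3)·β' = -7.5777; -7.5777 ∉ [-0.5, 0.7) → out
#5 (1,12): internal coord 1 + (12)·β' = -1.3110; -1.3110 ∉ [-0.5, 0.7) → out
#6 (1,4): internal coord 1 + (4)·β' = +0.2297; +0.2297 ∈ [-0.5, 0.7) → IN Λ
#7 (-1,-6): internal coord -1 + (-6)·β' = +0.1555; +0.1555 ∈ [-0.5, 0.7) → IN Λ
#8 (-2,4): internal coord -2 + (4)·β' = -2.7703; -2.7703 ∉ [-0.5, 0.7) → out

6, 7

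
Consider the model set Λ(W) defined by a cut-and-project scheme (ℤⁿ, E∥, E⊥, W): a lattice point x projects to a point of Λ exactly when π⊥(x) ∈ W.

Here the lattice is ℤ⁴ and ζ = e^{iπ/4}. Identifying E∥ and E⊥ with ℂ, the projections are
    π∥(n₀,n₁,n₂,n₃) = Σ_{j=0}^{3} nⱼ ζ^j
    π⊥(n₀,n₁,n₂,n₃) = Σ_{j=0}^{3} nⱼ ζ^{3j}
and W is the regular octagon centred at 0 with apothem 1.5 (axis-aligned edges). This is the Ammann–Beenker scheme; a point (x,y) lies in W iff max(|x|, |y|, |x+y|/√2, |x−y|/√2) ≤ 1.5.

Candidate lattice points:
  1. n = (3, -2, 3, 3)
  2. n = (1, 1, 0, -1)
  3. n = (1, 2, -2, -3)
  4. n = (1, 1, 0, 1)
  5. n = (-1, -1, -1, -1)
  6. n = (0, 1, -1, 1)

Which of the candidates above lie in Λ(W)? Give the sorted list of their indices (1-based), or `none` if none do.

π⊥(n) = n₀ + n₁ζ³ + n₂ζ⁶ + n₃ζ⁹ where ζ = e^{iπ/4}.
candidate 1: n = (3, -2, 3, 3) → π⊥ ≈ (+6.5355, -2.2929); max(|x|,|y|,|x±y|/√2) = 6.5355 > 1.5 ⇒ ∉ W
candidate 2: n = (1, 1, 0, -1) → π⊥ ≈ (-0.4142, +0.0000); max(|x|,|y|,|x±y|/√2) = 0.4142 ≤ 1.5 ⇒ ∈ W
candidate 3: n = (1, 2, -2, -3) → π⊥ ≈ (-2.5355, +1.2929); max(|x|,|y|,|x±y|/√2) = 2.7071 > 1.5 ⇒ ∉ W
candidate 4: n = (1, 1, 0, 1) → π⊥ ≈ (+1.0000, +1.4142); max(|x|,|y|,|x±y|/√2) = 1.7071 > 1.5 ⇒ ∉ W
candidate 5: n = (-1, -1, -1, -1) → π⊥ ≈ (-1.0000, -0.4142); max(|x|,|y|,|x±y|/√2) = 1.0000 ≤ 1.5 ⇒ ∈ W
candidate 6: n = (0, 1, -1, 1) → π⊥ ≈ (+0.0000, +2.4142); max(|x|,|y|,|x±y|/√2) = 2.4142 > 1.5 ⇒ ∉ W

2, 5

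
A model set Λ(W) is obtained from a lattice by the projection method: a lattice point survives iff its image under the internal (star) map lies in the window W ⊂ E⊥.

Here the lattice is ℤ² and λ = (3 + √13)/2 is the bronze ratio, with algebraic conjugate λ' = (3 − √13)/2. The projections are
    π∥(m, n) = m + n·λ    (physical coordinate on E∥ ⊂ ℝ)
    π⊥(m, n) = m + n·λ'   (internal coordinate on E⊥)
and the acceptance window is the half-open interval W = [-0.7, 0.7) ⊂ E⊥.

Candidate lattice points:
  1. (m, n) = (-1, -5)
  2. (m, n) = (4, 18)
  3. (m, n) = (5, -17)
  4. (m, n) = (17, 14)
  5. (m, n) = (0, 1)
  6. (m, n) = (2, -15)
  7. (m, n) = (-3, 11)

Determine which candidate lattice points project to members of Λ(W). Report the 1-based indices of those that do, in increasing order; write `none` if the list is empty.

Numerically λ ≈ 3.3028 and λ' = −1/λ ≈ -0.3028.
[1] lift (-1,-5): star map gives 0.5139; window check -0.7 ≤ 0.5139 < 0.7 is true → IN Λ
[2] lift (4,18): star map gives -1.4500; window check -0.7 ≤ -1.4500 < 0.7 is false → out
[3] lift (5,-17): star map gives 10.1472; window check -0.7 ≤ 10.1472 < 0.7 is false → out
[4] lift (17,14): star map gives 12.7611; window check -0.7 ≤ 12.7611 < 0.7 is false → out
[5] lift (0,1): star map gives -0.3028; window check -0.7 ≤ -0.3028 < 0.7 is true → IN Λ
[6] lift (2,-15): star map gives 6.5416; window check -0.7 ≤ 6.5416 < 0.7 is false → out
[7] lift (-3,11): star map gives -6.3305; window check -0.7 ≤ -6.3305 < 0.7 is false → out

1, 5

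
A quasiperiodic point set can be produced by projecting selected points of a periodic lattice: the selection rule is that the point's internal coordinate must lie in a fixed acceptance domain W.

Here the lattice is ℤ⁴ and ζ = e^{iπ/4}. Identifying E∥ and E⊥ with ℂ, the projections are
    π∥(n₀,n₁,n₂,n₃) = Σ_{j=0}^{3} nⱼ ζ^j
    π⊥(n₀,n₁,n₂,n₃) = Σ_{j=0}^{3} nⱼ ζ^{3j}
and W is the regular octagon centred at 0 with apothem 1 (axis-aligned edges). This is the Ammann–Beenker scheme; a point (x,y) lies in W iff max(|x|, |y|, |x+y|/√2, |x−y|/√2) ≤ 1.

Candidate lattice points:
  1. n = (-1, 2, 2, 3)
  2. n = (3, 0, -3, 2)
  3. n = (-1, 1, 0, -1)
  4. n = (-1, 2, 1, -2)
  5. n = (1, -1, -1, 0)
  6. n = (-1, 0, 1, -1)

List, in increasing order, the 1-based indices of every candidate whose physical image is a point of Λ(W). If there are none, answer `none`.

none

π⊥(n) = n₀ + n₁ζ³ + n₂ζ⁶ + n₃ζ⁹ where ζ = e^{iπ/4}.
candidate 1: n = (-1, 2, 2, 3) → π⊥ ≈ (-0.292893, +1.535534); max(|x|,|y|,|x±y|/√2) = 1.535534 > 1 ⇒ ∉ W
candidate 2: n = (3, 0, -3, 2) → π⊥ ≈ (+4.414214, +4.414214); max(|x|,|y|,|x±y|/√2) = 6.242641 > 1 ⇒ ∉ W
candidate 3: n = (-1, 1, 0, -1) → π⊥ ≈ (-2.414214, +0.000000); max(|x|,|y|,|x±y|/√2) = 2.414214 > 1 ⇒ ∉ W
candidate 4: n = (-1, 2, 1, -2) → π⊥ ≈ (-3.828427, -1.000000); max(|x|,|y|,|x±y|/√2) = 3.828427 > 1 ⇒ ∉ W
candidate 5: n = (1, -1, -1, 0) → π⊥ ≈ (+1.707107, +0.292893); max(|x|,|y|,|x±y|/√2) = 1.707107 > 1 ⇒ ∉ W
candidate 6: n = (-1, 0, 1, -1) → π⊥ ≈ (-1.707107, -1.707107); max(|x|,|y|,|x±y|/√2) = 2.414214 > 1 ⇒ ∉ W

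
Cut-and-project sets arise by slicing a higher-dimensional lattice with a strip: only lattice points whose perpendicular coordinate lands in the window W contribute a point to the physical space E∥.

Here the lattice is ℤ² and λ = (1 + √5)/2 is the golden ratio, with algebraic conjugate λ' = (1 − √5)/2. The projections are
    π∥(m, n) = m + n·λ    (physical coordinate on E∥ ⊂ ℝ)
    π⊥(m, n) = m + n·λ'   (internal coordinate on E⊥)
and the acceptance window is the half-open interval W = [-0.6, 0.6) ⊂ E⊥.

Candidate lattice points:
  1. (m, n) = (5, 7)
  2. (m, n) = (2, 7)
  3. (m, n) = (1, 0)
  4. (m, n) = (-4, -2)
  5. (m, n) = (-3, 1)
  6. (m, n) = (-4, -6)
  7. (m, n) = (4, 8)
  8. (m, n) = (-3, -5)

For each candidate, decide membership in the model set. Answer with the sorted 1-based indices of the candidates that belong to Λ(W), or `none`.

6, 8

Numerically λ ≈ 1.618034 and λ' = −1/λ ≈ -0.618034.
candidate 1: (m,n)=(5,7) → π∥ = 5+7·λ ≈ 16.326238, π⊥ = 5+7·λ' ≈ 0.673762 ∉ [-0.6, 0.6) ⇒ out
candidate 2: (m,n)=(2,7) → π∥ = 2+7·λ ≈ 13.326238, π⊥ = 2+7·λ' ≈ -2.326238 ∉ [-0.6, 0.6) ⇒ out
candidate 3: (m,n)=(1,0) → π∥ = 1+0·λ ≈ 1.000000, π⊥ = 1+0·λ' ≈ 1.000000 ∉ [-0.6, 0.6) ⇒ out
candidate 4: (m,n)=(-4,-2) → π∥ = -4-2·λ ≈ -7.236068, π⊥ = -4-2·λ' ≈ -2.763932 ∉ [-0.6, 0.6) ⇒ out
candidate 5: (m,n)=(-3,1) → π∥ = -3+1·λ ≈ -1.381966, π⊥ = -3+1·λ' ≈ -3.618034 ∉ [-0.6, 0.6) ⇒ out
candidate 6: (m,n)=(-4,-6) → π∥ = -4-6·λ ≈ -13.708204, π⊥ = -4-6·λ' ≈ -0.291796 ∈ [-0.6, 0.6) ⇒ IN Λ
candidate 7: (m,n)=(4,8) → π∥ = 4+8·λ ≈ 16.944272, π⊥ = 4+8·λ' ≈ -0.944272 ∉ [-0.6, 0.6) ⇒ out
candidate 8: (m,n)=(-3,-5) → π∥ = -3-5·λ ≈ -11.090170, π⊥ = -3-5·λ' ≈ 0.090170 ∈ [-0.6, 0.6) ⇒ IN Λ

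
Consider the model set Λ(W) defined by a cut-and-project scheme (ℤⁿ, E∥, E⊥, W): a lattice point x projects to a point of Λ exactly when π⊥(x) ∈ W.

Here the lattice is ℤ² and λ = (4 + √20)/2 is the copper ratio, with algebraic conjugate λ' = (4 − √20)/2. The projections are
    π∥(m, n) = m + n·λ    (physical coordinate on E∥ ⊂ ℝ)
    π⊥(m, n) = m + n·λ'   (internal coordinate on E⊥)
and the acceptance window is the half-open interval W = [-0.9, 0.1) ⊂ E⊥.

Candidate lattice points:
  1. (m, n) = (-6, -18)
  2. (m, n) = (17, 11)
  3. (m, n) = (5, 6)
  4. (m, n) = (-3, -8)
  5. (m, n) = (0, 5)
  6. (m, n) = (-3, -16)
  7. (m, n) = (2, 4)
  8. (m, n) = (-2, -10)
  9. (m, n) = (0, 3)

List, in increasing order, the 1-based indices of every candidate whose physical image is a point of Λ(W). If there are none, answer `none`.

9

Compute λ' = (4−√20)/2 = -0.23607, so π⊥(m,n) = m -0.23607·n.
#1 (-6,-18): internal coord -6 + (-18)·λ' = -1.75078; -1.75078 ∉ [-0.9, 0.1) → out
#2 (17,11): internal coord 17 + (11)·λ' = +14.40325; +14.40325 ∉ [-0.9, 0.1) → out
#3 (5,6): internal coord 5 + (6)·λ' = +3.58359; +3.58359 ∉ [-0.9, 0.1) → out
#4 (-3,-8): internal coord -3 + (-8)·λ' = -1.11146; -1.11146 ∉ [-0.9, 0.1) → out
#5 (0,5): internal coord 0 + (5)·λ' = -1.18034; -1.18034 ∉ [-0.9, 0.1) → out
#6 (-3,-16): internal coord -3 + (-16)·λ' = +0.77709; +0.77709 ∉ [-0.9, 0.1) → out
#7 (2,4): internal coord 2 + (4)·λ' = +1.05573; +1.05573 ∉ [-0.9, 0.1) → out
#8 (-2,-10): internal coord -2 + (-10)·λ' = +0.36068; +0.36068 ∉ [-0.9, 0.1) → out
#9 (0,3): internal coord 0 + (3)·λ' = -0.70820; -0.70820 ∈ [-0.9, 0.1) → IN Λ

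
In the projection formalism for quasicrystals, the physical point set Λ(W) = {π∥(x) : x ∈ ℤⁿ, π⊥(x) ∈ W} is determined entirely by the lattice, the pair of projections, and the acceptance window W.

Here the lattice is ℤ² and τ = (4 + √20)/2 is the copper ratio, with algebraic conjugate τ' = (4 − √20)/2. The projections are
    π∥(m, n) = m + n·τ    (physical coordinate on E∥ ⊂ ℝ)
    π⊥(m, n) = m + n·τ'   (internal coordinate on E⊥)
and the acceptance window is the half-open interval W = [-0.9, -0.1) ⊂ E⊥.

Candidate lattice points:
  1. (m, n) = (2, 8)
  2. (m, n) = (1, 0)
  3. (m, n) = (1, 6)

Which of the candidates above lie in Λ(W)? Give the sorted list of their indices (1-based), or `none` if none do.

3

Compute τ' = (4−√20)/2 = -0.2361, so π⊥(m,n) = m -0.2361·n.
[1] lift (2,8): star map gives 0.1115; window check -0.9 ≤ 0.1115 < -0.1 is false → out
[2] lift (1,0): star map gives 1.0000; window check -0.9 ≤ 1.0000 < -0.1 is false → out
[3] lift (1,6): star map gives -0.4164; window check -0.9 ≤ -0.4164 < -0.1 is true → IN Λ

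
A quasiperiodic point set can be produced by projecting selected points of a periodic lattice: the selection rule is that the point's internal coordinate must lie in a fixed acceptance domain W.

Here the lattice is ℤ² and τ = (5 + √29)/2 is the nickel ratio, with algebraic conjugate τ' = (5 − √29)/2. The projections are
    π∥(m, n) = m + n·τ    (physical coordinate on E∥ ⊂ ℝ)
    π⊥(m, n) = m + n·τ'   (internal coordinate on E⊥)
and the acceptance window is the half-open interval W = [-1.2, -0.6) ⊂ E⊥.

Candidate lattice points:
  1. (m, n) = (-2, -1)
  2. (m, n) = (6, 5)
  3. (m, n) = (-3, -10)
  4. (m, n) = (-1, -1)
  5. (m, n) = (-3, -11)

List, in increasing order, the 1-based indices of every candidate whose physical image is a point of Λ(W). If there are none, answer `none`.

τ' = (5−√29)/2 ≈ -0.19258.
[1] lift (-2,-1): star map gives -1.80742; window check -1.2 ≤ -1.80742 < -0.6 is false → out
[2] lift (6,5): star map gives 5.03709; window check -1.2 ≤ 5.03709 < -0.6 is false → out
[3] lift (-3,-10): star map gives -1.07418; window check -1.2 ≤ -1.07418 < -0.6 is true → IN Λ
[4] lift (-1,-1): star map gives -0.80742; window check -1.2 ≤ -0.80742 < -0.6 is true → IN Λ
[5] lift (-3,-11): star map gives -0.88159; window check -1.2 ≤ -0.88159 < -0.6 is true → IN Λ

3, 4, 5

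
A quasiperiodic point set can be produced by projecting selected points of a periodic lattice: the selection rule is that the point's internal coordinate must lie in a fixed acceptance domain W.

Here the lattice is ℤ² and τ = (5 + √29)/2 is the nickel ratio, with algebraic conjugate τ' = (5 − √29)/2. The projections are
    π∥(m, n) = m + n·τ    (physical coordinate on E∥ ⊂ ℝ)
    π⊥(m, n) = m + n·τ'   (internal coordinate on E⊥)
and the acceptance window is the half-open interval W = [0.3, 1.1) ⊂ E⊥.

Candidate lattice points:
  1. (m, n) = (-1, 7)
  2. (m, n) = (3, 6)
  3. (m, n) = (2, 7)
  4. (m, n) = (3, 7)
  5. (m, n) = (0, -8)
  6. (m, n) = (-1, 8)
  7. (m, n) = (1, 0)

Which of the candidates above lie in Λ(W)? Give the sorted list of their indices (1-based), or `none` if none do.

3, 7

Numerically τ ≈ 5.192582 and τ' = −1/τ ≈ -0.192582.
[1] lift (-1,7): star map gives -2.348077; window check 0.3 ≤ -2.348077 < 1.1 is false → out
[2] lift (3,6): star map gives 1.844506; window check 0.3 ≤ 1.844506 < 1.1 is false → out
[3] lift (2,7): star map gives 0.651923; window check 0.3 ≤ 0.651923 < 1.1 is true → IN Λ
[4] lift (3,7): star map gives 1.651923; window check 0.3 ≤ 1.651923 < 1.1 is false → out
[5] lift (0,-8): star map gives 1.540659; window check 0.3 ≤ 1.540659 < 1.1 is false → out
[6] lift (-1,8): star map gives -2.540659; window check 0.3 ≤ -2.540659 < 1.1 is false → out
[7] lift (1,0): star map gives 1.000000; window check 0.3 ≤ 1.000000 < 1.1 is true → IN Λ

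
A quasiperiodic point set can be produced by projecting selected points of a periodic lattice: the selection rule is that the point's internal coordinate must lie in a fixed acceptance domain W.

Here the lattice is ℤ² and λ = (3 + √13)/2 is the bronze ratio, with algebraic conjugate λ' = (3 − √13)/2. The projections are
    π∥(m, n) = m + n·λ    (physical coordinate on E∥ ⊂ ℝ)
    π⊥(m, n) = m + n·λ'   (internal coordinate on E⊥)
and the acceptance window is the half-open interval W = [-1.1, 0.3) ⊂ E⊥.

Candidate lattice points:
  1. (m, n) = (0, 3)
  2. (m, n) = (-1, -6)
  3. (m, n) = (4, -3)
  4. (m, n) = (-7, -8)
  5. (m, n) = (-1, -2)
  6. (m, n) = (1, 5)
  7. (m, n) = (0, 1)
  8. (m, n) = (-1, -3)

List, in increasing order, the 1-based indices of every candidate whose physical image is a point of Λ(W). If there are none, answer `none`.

Numerically λ ≈ 3.302776 and λ' = −1/λ ≈ -0.302776.
[1] lift (0,3): star map gives -0.908327; window check -1.1 ≤ -0.908327 < 0.3 is true → IN Λ
[2] lift (-1,-6): star map gives 0.816654; window check -1.1 ≤ 0.816654 < 0.3 is false → out
[3] lift (4,-3): star map gives 4.908327; window check -1.1 ≤ 4.908327 < 0.3 is false → out
[4] lift (-7,-8): star map gives -4.577795; window check -1.1 ≤ -4.577795 < 0.3 is false → out
[5] lift (-1,-2): star map gives -0.394449; window check -1.1 ≤ -0.394449 < 0.3 is true → IN Λ
[6] lift (1,5): star map gives -0.513878; window check -1.1 ≤ -0.513878 < 0.3 is true → IN Λ
[7] lift (0,1): star map gives -0.302776; window check -1.1 ≤ -0.302776 < 0.3 is true → IN Λ
[8] lift (-1,-3): star map gives -0.091673; window check -1.1 ≤ -0.091673 < 0.3 is true → IN Λ

1, 5, 6, 7, 8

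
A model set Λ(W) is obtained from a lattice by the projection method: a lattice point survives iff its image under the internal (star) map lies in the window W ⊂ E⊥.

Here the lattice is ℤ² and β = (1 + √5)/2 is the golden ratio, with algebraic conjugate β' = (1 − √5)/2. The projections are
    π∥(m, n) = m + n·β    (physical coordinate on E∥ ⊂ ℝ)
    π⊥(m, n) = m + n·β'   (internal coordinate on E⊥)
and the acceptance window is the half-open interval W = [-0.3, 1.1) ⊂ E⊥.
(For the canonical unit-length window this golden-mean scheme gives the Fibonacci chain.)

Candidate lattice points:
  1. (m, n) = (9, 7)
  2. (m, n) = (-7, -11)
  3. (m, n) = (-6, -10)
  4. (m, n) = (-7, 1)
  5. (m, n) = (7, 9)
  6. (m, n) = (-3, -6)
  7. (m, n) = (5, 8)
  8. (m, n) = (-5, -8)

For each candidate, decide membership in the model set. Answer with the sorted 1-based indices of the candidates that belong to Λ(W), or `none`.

Compute β' = (1−√5)/2 = -0.6180, so π⊥(m,n) = m -0.6180·n.
[1] lift (9,7): star map gives 4.6738; window check -0.3 ≤ 4.6738 < 1.1 is false → out
[2] lift (-7,-11): star map gives -0.2016; window check -0.3 ≤ -0.2016 < 1.1 is true → IN Λ
[3] lift (-6,-10): star map gives 0.1803; window check -0.3 ≤ 0.1803 < 1.1 is true → IN Λ
[4] lift (-7,1): star map gives -7.6180; window check -0.3 ≤ -7.6180 < 1.1 is false → out
[5] lift (7,9): star map gives 1.4377; window check -0.3 ≤ 1.4377 < 1.1 is false → out
[6] lift (-3,-6): star map gives 0.7082; window check -0.3 ≤ 0.7082 < 1.1 is true → IN Λ
[7] lift (5,8): star map gives 0.0557; window check -0.3 ≤ 0.0557 < 1.1 is true → IN Λ
[8] lift (-5,-8): star map gives -0.0557; window check -0.3 ≤ -0.0557 < 1.1 is true → IN Λ

2, 3, 6, 7, 8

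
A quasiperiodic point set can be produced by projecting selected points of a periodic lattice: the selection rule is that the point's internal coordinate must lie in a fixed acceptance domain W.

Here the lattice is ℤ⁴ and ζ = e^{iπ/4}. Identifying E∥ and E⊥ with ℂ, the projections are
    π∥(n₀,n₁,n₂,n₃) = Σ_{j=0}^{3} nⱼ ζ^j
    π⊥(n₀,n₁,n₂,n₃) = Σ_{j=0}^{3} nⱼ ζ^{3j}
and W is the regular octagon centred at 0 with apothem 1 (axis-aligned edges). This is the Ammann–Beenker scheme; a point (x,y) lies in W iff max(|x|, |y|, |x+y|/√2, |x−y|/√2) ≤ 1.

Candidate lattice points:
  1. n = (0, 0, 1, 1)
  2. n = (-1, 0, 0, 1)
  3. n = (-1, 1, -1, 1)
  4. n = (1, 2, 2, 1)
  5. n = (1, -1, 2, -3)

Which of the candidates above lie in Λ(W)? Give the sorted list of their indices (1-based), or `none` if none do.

With ζ = e^{iπ/4} the internal vectors are ζ^0,ζ^3,ζ^6,ζ^9.
candidate 1: n = (0, 0, 1, 1) → π⊥ ≈ (+0.707107, -0.292893); max(|x|,|y|,|x±y|/√2) = 0.707107 ≤ 1 ⇒ ∈ W
candidate 2: n = (-1, 0, 0, 1) → π⊥ ≈ (-0.292893, +0.707107); max(|x|,|y|,|x±y|/√2) = 0.707107 ≤ 1 ⇒ ∈ W
candidate 3: n = (-1, 1, -1, 1) → π⊥ ≈ (-1.000000, +2.414214); max(|x|,|y|,|x±y|/√2) = 2.414214 > 1 ⇒ ∉ W
candidate 4: n = (1, 2, 2, 1) → π⊥ ≈ (+0.292893, +0.121320); max(|x|,|y|,|x±y|/√2) = 0.292893 ≤ 1 ⇒ ∈ W
candidate 5: n = (1, -1, 2, -3) → π⊥ ≈ (-0.414214, -4.828427); max(|x|,|y|,|x±y|/√2) = 4.828427 > 1 ⇒ ∉ W

1, 2, 4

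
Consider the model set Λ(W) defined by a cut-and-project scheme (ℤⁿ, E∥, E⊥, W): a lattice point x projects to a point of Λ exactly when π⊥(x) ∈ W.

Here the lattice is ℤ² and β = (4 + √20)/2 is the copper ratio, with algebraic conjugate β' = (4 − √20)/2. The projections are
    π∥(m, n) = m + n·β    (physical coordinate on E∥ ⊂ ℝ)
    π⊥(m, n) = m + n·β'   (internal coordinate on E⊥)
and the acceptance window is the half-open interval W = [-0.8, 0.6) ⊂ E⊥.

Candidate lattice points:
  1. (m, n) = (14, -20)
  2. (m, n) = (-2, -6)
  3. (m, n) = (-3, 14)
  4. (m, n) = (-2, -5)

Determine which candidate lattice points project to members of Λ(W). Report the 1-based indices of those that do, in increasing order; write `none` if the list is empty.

2

Compute β' = (4−√20)/2 = -0.23607, so π⊥(m,n) = m -0.23607·n.
candidate 1: (m,n)=(14,-20) → π∥ = 14-20·β ≈ -70.72136, π⊥ = 14-20·β' ≈ 18.72136 ∉ [-0.8, 0.6) ⇒ out
candidate 2: (m,n)=(-2,-6) → π∥ = -2-6·β ≈ -27.41641, π⊥ = -2-6·β' ≈ -0.58359 ∈ [-0.8, 0.6) ⇒ IN Λ
candidate 3: (m,n)=(-3,14) → π∥ = -3+14·β ≈ 56.30495, π⊥ = -3+14·β' ≈ -6.30495 ∉ [-0.8, 0.6) ⇒ out
candidate 4: (m,n)=(-2,-5) → π∥ = -2-5·β ≈ -23.18034, π⊥ = -2-5·β' ≈ -0.81966 ∉ [-0.8, 0.6) ⇒ out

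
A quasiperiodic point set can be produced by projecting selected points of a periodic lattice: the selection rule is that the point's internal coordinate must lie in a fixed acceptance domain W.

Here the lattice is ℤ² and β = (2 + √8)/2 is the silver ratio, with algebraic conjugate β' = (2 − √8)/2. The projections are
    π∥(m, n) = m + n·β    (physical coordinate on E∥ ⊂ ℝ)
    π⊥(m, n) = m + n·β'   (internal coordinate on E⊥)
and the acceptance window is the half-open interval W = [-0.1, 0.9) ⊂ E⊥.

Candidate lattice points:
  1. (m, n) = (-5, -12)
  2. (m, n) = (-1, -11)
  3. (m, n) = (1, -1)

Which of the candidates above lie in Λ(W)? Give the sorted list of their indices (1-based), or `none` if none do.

Numerically β ≈ 2.414214 and β' = −1/β ≈ -0.414214.
#1 (-5,-12): internal coord -5 + (-12)·β' = -0.029437; -0.029437 ∈ [-0.1, 0.9) → IN Λ
#2 (-1,-11): internal coord -1 + (-11)·β' = +3.556349; +3.556349 ∉ [-0.1, 0.9) → out
#3 (1,-1): internal coord 1 + (-1)·β' = +1.414214; +1.414214 ∉ [-0.1, 0.9) → out

1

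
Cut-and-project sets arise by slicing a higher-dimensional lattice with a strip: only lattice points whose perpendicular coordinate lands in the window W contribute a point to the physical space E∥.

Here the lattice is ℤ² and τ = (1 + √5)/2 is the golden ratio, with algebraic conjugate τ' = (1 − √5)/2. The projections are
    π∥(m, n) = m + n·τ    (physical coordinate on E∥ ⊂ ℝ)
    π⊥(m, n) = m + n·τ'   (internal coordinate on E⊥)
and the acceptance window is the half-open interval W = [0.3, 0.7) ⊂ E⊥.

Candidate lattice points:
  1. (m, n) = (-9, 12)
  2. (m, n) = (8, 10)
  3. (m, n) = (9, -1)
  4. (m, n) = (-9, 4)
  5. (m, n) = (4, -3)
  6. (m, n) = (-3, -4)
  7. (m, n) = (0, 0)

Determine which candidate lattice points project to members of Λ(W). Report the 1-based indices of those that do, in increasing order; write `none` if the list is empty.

τ' = (1−√5)/2 ≈ -0.618034.
#1 (-9,12): internal coord -9 + (12)·τ' = -16.416408; -16.416408 ∉ [0.3, 0.7) → out
#2 (8,10): internal coord 8 + (10)·τ' = +1.819660; +1.819660 ∉ [0.3, 0.7) → out
#3 (9,-1): internal coord 9 + (-1)·τ' = +9.618034; +9.618034 ∉ [0.3, 0.7) → out
#4 (-9,4): internal coord -9 + (4)·τ' = -11.472136; -11.472136 ∉ [0.3, 0.7) → out
#5 (4,-3): internal coord 4 + (-3)·τ' = +5.854102; +5.854102 ∉ [0.3, 0.7) → out
#6 (-3,-4): internal coord -3 + (-4)·τ' = -0.527864; -0.527864 ∉ [0.3, 0.7) → out
#7 (0,0): internal coord 0 + (0)·τ' = +0.000000; +0.000000 ∉ [0.3, 0.7) → out

none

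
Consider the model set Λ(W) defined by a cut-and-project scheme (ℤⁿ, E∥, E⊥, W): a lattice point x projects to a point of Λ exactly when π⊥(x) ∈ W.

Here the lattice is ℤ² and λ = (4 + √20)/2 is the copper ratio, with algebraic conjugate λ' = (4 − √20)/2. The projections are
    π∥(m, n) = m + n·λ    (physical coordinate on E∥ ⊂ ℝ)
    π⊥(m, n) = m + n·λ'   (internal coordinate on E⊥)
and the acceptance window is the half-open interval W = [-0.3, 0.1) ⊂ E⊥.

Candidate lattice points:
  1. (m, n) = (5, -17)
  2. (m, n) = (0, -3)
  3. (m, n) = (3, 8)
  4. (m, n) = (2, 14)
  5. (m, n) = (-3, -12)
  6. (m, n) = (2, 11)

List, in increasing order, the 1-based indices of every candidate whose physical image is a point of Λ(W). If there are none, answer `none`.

λ' = (4−√20)/2 ≈ -0.23607.
#1 (5,-17): internal coord 5 + (-17)·λ' = +9.01316; +9.01316 ∉ [-0.3, 0.1) → out
#2 (0,-3): internal coord 0 + (-3)·λ' = +0.70820; +0.70820 ∉ [-0.3, 0.1) → out
#3 (3,8): internal coord 3 + (8)·λ' = +1.11146; +1.11146 ∉ [-0.3, 0.1) → out
#4 (2,14): internal coord 2 + (14)·λ' = -1.30495; -1.30495 ∉ [-0.3, 0.1) → out
#5 (-3,-12): internal coord -3 + (-12)·λ' = -0.16718; -0.16718 ∈ [-0.3, 0.1) → IN Λ
#6 (2,11): internal coord 2 + (11)·λ' = -0.59675; -0.59675 ∉ [-0.3, 0.1) → out

5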